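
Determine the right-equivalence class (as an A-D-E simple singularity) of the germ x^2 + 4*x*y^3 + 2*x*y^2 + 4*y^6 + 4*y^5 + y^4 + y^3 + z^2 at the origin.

A2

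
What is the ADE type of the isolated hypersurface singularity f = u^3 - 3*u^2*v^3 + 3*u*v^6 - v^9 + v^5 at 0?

The Hessian of f at 0 has rank 0. Corank 2; j^3 = u^3 is a perfect cube, so E-series; the 5-jet and mu = 8 give E_8.

E8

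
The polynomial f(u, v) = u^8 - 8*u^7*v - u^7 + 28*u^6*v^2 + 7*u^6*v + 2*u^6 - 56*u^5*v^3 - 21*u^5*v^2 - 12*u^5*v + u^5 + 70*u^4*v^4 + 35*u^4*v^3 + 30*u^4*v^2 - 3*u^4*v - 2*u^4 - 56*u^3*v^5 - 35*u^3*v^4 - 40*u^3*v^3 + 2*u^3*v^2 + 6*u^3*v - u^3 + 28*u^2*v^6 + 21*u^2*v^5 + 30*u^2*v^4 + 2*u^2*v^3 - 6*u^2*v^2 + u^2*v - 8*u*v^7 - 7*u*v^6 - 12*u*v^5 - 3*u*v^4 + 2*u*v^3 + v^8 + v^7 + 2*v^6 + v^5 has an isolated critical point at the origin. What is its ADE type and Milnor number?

Type D9, Milnor number mu = 9.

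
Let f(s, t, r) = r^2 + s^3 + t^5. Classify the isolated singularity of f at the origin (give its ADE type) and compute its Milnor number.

Type E_{8}, Milnor number mu = 8.

The Hessian of f at 0 has rank 1. Corank 2; j^3 = s^3 is a perfect cube, so E-series; the 5-jet and mu = 8 give E_8.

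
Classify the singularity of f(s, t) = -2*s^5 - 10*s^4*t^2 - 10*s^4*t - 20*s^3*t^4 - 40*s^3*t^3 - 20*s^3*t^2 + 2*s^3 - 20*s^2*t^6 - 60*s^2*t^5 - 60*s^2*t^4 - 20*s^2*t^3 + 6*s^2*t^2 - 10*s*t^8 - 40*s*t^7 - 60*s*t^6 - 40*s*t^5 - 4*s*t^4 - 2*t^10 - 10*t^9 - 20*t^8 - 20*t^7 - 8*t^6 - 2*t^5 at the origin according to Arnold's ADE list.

E_8

The Hessian of f at 0 has rank 0. Corank 2; j^3 = 2*s^3 is a perfect cube, so E-series; the 5-jet and mu = 8 give E_8.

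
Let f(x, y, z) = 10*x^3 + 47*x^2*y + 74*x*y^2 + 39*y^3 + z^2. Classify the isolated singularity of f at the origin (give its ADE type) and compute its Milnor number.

Type D_{4}, Milnor number mu = 4.

The Hessian of f at 0 has rank 1. Corank 2; j^3 = (2*x + 3*y)*(5*x^2 + 16*x*y + 13*y^2) splits into three distinct lines over C (the quadratic factor has nonzero discriminant), so D_4.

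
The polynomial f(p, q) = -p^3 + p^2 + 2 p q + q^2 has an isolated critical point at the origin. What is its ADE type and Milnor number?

The Hessian of f at 0 has rank 1. Corank 1: A-series; mu = 2 gives A_2.

Type A_{2}, Milnor number mu = 2.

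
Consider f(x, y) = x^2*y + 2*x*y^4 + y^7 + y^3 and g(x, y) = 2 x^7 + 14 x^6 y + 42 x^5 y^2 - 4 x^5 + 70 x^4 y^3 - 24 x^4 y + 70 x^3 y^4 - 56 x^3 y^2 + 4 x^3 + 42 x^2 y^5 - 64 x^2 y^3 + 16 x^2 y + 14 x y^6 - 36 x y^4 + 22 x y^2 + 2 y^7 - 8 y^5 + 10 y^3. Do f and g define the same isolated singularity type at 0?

Yes.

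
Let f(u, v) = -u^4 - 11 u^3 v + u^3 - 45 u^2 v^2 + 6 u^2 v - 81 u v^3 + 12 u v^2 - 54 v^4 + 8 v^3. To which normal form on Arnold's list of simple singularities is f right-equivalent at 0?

The Hessian of f at 0 is [[0, 0], [0, 0]] with rank 0, so corank 2. A Groebner basis of the Jacobian ideal J(f) in C{u,v} is {3*u^2 + 12*u*v + v^4 - v^3 + 12*v^2, u^3 - 30*u^2 - 120*u*v + 18*v^3 - 120*v^2, u^2*v + 9*u^2 + 36*u*v - 7*v^3 + 36*v^2, -2*u^2 + u*v^2 - 8*u*v + 8*v^3/3 - 8*v^2}; counting standard monomials gives mu = 7. Corank 2; j^3 = (u + 2*v)^3 is a perfect cube, so E-series; the 4-jet and mu = 7 give E_7.

E_7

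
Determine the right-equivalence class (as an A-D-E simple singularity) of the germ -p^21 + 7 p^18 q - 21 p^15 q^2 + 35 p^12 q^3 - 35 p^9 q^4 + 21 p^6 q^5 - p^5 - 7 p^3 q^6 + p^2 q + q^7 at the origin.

The Hessian of f at 0 has rank 0. Corank 2; j^3 = p^2*q has shape L^2 M (L != M), so D-series; mu = 8 gives D_8.

D_8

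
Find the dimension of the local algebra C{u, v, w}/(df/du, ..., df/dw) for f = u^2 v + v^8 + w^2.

9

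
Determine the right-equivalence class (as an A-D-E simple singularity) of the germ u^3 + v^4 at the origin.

E_6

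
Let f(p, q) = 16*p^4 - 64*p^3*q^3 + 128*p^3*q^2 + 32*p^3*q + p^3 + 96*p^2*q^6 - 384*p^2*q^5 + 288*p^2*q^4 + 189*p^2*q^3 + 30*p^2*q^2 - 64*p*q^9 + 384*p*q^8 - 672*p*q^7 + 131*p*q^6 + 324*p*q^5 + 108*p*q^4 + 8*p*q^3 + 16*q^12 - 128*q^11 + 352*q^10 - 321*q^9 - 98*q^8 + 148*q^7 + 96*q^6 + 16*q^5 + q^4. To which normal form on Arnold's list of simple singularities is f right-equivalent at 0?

The Hessian of f at 0 is [[0, 0], [0, 0]] with rank 0, so corank 2. A Groebner basis of the Jacobian ideal J(f) in C{p,q} is {p^3, p^2*q, p^2/4 + p*q^2, -3*p^2/2 + q^3}; counting standard monomials gives mu = 6. Corank 2; j^3 = p^3 is a perfect cube, so E-series; the 4-jet and mu = 6 give E_6.

E6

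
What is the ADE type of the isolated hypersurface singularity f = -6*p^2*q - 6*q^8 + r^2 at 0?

D_9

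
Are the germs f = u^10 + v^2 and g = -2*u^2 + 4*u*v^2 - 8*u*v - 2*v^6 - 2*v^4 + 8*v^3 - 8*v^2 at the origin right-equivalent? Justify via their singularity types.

No.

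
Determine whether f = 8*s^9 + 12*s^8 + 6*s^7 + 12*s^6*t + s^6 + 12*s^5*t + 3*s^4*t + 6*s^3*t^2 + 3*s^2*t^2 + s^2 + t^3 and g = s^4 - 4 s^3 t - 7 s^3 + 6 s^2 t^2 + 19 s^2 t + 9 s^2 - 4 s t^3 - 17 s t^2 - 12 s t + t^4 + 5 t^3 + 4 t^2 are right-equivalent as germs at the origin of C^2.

The Hessian of f at 0 has rank 1. Corank 1: A-series; mu = 2 gives A_2. The Hessian of g at 0 has rank 1. Corank 1: A-series; mu = 2 gives A_2. Both have type A_2, hence right-equivalent.

Yes.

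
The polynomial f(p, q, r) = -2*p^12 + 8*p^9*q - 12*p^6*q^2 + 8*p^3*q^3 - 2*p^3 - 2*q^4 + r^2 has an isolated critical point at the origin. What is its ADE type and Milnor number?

Type E6, Milnor number mu = 6.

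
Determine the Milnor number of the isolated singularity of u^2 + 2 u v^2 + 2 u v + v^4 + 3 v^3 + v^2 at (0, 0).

2

The Hessian of f at 0 has rank 1. Corank 1: A-series; mu = 2 gives A_2.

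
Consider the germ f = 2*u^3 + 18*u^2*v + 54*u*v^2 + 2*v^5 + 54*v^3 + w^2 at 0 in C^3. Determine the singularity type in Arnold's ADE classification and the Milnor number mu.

Type E8, Milnor number mu = 8.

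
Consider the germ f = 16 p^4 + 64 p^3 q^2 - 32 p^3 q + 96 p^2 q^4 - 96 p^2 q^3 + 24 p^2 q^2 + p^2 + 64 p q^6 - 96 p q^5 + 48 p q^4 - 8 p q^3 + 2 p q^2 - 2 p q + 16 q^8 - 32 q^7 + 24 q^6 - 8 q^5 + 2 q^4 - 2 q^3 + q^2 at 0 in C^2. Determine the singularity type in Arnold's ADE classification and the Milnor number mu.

Type A3, Milnor number mu = 3.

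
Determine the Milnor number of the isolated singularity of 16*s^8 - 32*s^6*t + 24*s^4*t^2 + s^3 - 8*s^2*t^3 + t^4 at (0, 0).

6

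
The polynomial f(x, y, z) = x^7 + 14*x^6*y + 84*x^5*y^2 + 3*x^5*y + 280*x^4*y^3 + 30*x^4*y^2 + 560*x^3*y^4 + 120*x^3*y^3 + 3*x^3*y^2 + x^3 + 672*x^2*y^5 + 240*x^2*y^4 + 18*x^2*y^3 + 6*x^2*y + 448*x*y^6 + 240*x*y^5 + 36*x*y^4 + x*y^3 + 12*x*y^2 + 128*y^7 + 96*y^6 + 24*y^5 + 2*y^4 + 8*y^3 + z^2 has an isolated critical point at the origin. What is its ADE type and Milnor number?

The Hessian of f at 0 has rank 1. Corank 2; j^3 = (x + 2*y)^3 is a perfect cube, so E-series; the 4-jet and mu = 7 give E_7.

Type E_{7}, Milnor number mu = 7.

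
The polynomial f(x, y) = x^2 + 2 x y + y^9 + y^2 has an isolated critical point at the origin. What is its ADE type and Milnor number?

Type A_{8}, Milnor number mu = 8.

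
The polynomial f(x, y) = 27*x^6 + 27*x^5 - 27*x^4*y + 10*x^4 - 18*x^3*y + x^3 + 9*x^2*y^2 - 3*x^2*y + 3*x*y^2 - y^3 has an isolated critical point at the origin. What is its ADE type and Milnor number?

Type E_{6}, Milnor number mu = 6.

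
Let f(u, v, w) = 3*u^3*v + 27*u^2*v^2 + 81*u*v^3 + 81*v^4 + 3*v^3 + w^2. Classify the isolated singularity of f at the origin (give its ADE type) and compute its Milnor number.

The Hessian of f at 0 is [[0, 0, 0], [0, 0, 0], [0, 0, 2]] with rank 1, so corank 2. A Groebner basis of the Jacobian ideal J(f) in C{u,v,w} is {u^3 - 27*u*v^2 + 3*v^2, u^2*v + 6*u*v^2, v^3, w}; counting standard monomials gives mu = 7. Corank 2; j^3 = 3*v^3 is a perfect cube, so E-series; the 4-jet and mu = 7 give E_7.

Type E_{7}, Milnor number mu = 7.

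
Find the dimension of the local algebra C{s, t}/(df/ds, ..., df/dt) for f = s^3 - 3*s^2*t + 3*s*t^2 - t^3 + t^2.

2

The Hessian of f at 0 is [[0, 0], [0, 2]] with rank 1, so corank 1. A Groebner basis of the Jacobian ideal J(f) in C{s,t} is {s^2, t}; counting standard monomials gives mu = 2. Corank 1: A-series; mu = 2 gives A_2.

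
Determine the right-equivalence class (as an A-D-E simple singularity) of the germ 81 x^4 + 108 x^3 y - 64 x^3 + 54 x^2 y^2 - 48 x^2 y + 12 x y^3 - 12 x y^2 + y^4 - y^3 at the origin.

E_{6}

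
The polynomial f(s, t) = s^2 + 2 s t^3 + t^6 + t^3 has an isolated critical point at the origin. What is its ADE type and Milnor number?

The Hessian of f at 0 is [[2, 0], [0, 0]] with rank 1, so corank 1. A Groebner basis of the Jacobian ideal J(f) in C{s,t} is {t^2, s}; counting standard monomials gives mu = 2. Corank 1: A-series; mu = 2 gives A_2.

Type A_2, Milnor number mu = 2.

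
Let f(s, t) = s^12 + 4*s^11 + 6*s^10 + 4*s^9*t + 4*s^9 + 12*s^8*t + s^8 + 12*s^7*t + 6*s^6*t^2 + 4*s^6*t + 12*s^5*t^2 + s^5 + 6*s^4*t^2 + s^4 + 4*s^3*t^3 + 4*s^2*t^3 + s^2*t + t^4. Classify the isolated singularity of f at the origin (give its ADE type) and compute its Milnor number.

The Hessian of f at 0 is [[0, 0], [0, 0]] with rank 0, so corank 2. A Groebner basis of the Jacobian ideal J(f) in C{s,t} is {s^3, s^2/4 + t^3, s*t}; counting standard monomials gives mu = 5. Corank 2; j^3 = s^2*t has shape L^2 M (L != M), so D-series; mu = 5 gives D_5.

Type D_{5}, Milnor number mu = 5.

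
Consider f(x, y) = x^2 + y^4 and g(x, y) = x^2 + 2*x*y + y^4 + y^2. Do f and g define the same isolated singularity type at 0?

Yes.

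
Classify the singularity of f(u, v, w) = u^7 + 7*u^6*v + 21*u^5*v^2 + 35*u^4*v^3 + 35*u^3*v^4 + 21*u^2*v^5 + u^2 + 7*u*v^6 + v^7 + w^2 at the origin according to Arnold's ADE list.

The Hessian of f at 0 is [[2, 0, 0], [0, 0, 0], [0, 0, 2]] with rank 2, so corank 1. A Groebner basis of the Jacobian ideal J(f) in C{u,v,w} is {v^6, u, w}; counting standard monomials gives mu = 6. Corank 1: A-series; mu = 6 gives A_6.

A6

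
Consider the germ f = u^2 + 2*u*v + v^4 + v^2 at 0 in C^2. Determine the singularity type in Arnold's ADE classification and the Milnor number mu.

Type A_3, Milnor number mu = 3.

The Hessian of f at 0 has rank 1. Corank 1: A-series; mu = 3 gives A_3.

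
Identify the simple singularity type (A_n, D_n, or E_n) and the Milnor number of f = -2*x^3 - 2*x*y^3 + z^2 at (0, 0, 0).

The Hessian of f at 0 has rank 1. Corank 2; j^3 = -2*x^3 is a perfect cube, so E-series; the 4-jet and mu = 7 give E_7.

Type E_{7}, Milnor number mu = 7.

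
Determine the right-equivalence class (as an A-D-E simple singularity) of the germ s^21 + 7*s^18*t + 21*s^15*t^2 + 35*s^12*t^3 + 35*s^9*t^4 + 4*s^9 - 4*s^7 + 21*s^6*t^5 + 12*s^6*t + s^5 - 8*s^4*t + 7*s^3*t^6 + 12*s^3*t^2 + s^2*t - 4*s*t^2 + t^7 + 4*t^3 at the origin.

D8

The Hessian of f at 0 has rank 0. Corank 2; j^3 = t*(s - 2*t)^2 has shape L^2 M (L != M), so D-series; mu = 8 gives D_8.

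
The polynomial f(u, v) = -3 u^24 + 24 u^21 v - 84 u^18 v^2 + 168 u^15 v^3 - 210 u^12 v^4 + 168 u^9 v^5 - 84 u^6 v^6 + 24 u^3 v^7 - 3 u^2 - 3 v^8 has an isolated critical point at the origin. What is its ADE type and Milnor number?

Type A_{7}, Milnor number mu = 7.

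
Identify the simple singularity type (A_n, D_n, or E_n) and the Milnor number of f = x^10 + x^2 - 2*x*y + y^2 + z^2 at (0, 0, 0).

Type A_9, Milnor number mu = 9.

The Hessian of f at 0 is [[2, -2, 0], [-2, 2, 0], [0, 0, 2]] with rank 2, so corank 1. A Groebner basis of the Jacobian ideal J(f) in C{x,y,z} is {y^9, x - y, z}; counting standard monomials gives mu = 9. Corank 1: A-series; mu = 9 gives A_9.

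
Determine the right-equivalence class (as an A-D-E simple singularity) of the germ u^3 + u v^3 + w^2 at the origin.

E_7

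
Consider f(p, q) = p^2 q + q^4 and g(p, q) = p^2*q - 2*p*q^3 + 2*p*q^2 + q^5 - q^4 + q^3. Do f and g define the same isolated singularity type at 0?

The Hessian of f at 0 has rank 0. Corank 2; j^3 = p^2*q has shape L^2 M (L != M), so D-series; mu = 5 gives D_5. The Hessian of g at 0 has rank 0. Corank 2; j^3 = q*(p + q)^2 has shape L^2 M (L != M), so D-series; mu = 5 gives D_5. Both have type D_5, hence right-equivalent.

Yes.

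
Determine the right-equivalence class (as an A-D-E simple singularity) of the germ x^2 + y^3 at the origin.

A_{2}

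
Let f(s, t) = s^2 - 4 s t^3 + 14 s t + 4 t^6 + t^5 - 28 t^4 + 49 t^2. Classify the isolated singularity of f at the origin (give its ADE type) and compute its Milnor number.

Type A_4, Milnor number mu = 4.

The Hessian of f at 0 has rank 1. Corank 1: A-series; mu = 4 gives A_4.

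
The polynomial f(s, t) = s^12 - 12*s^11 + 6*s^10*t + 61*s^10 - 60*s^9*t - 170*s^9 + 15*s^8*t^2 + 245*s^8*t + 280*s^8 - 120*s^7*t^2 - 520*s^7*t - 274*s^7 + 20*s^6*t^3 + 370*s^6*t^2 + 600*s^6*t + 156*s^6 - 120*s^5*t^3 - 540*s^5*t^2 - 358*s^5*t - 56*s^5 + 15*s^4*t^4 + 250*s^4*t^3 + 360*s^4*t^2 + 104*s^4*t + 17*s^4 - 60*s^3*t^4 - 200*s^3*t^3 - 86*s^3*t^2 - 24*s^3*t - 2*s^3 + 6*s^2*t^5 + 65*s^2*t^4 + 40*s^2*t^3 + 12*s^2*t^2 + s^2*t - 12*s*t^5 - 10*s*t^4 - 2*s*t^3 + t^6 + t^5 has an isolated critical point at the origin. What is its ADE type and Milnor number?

Type D_{7}, Milnor number mu = 7.

The Hessian of f at 0 is [[0, 0], [0, 0]] with rank 0, so corank 2. A Groebner basis of the Jacobian ideal J(f) in C{s,t} is {s^2/6 + 7*s*t/24 + t^4 - 7*t^3/24, s^3, s^2*t + s^2/12 + s*t/48 - t^3/48, -s^2/6 + s*t^2 + 5*s*t/24 - 5*t^3/24}; counting standard monomials gives mu = 7. Corank 2; j^3 = -s^2*(2*s - t) has shape L^2 M (L != M), so D-series; mu = 7 gives D_7.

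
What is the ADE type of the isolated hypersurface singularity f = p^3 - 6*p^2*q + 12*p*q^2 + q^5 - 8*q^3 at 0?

The Hessian of f at 0 has rank 0. Corank 2; j^3 = (p - 2*q)^3 is a perfect cube, so E-series; the 5-jet and mu = 8 give E_8.

E_8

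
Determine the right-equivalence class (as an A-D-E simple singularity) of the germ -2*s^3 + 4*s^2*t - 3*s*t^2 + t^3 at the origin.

The Hessian of f at 0 is [[0, 0], [0, 0]] with rank 0, so corank 2. A Groebner basis of the Jacobian ideal J(f) in C{s,t} is {t^3, s^2 - 3*t^2/2, s*t - 3*t^2/2}; counting standard monomials gives mu = 4. Corank 2; j^3 = -(s - t)*(2*s^2 - 2*s*t + t^2) splits into three distinct lines over C (the quadratic factor has nonzero discriminant), so D_4.

D_{4}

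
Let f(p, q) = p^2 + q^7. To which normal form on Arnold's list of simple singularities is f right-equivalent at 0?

The Hessian of f at 0 is [[2, 0], [0, 0]] with rank 1, so corank 1. A Groebner basis of the Jacobian ideal J(f) in C{p,q} is {q^6, p}; counting standard monomials gives mu = 6. Corank 1: A-series; mu = 6 gives A_6.

A_{6}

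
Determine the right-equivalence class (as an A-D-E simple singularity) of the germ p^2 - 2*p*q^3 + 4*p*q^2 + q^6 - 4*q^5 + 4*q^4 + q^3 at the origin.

The Hessian of f at 0 is [[2, 0], [0, 0]] with rank 1, so corank 1. A Groebner basis of the Jacobian ideal J(f) in C{p,q} is {q^2, p}; counting standard monomials gives mu = 2. Corank 1: A-series; mu = 2 gives A_2.

A_2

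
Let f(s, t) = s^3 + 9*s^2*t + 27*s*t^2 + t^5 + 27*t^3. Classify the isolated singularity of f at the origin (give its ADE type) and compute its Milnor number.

Type E_{8}, Milnor number mu = 8.

The Hessian of f at 0 has rank 0. Corank 2; j^3 = (s + 3*t)^3 is a perfect cube, so E-series; the 5-jet and mu = 8 give E_8.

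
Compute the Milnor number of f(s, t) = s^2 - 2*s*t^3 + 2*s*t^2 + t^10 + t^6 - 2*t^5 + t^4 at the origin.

9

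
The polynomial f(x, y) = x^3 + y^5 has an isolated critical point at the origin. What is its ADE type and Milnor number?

The Hessian of f at 0 has rank 0. Corank 2; j^3 = x^3 is a perfect cube, so E-series; the 5-jet and mu = 8 give E_8.

Type E8, Milnor number mu = 8.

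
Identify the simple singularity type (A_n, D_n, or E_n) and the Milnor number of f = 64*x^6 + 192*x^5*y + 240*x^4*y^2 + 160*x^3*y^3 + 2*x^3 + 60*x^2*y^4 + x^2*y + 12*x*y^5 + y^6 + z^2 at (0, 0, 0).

Type D_{7}, Milnor number mu = 7.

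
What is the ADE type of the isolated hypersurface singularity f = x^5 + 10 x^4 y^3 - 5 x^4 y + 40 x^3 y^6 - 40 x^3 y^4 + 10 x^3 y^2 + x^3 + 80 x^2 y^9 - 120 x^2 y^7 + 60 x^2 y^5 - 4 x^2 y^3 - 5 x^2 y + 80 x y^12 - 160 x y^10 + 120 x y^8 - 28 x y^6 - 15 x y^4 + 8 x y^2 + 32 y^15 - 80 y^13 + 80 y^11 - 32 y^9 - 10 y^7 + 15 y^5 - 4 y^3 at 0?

D6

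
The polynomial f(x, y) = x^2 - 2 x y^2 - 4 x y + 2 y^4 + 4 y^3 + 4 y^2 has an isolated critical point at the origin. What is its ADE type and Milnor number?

Type A_{3}, Milnor number mu = 3.

The Hessian of f at 0 has rank 1. Corank 1: A-series; mu = 3 gives A_3.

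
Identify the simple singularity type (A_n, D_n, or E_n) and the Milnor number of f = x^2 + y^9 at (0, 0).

Type A_8, Milnor number mu = 8.

The Hessian of f at 0 is [[2, 0], [0, 0]] with rank 1, so corank 1. A Groebner basis of the Jacobian ideal J(f) in C{x,y} is {y^8, x}; counting standard monomials gives mu = 8. Corank 1: A-series; mu = 8 gives A_8.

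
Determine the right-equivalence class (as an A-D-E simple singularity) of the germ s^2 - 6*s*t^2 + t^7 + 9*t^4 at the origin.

A_6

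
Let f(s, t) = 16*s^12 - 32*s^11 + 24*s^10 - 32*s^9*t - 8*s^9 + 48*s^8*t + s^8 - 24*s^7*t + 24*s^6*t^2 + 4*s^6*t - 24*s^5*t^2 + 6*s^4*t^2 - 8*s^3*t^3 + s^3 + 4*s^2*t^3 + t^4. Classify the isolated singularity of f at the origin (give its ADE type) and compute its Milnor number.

The Hessian of f at 0 is [[0, 0], [0, 0]] with rank 0, so corank 2. A Groebner basis of the Jacobian ideal J(f) in C{s,t} is {t^3, s^2}; counting standard monomials gives mu = 6. Corank 2; j^3 = s^3 is a perfect cube, so E-series; the 4-jet and mu = 6 give E_6.

Type E_{6}, Milnor number mu = 6.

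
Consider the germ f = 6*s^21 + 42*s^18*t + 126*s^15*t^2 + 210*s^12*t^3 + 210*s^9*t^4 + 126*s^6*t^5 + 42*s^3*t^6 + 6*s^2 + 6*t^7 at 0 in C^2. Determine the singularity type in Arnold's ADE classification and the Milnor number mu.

Type A6, Milnor number mu = 6.

The Hessian of f at 0 has rank 1. Corank 1: A-series; mu = 6 gives A_6.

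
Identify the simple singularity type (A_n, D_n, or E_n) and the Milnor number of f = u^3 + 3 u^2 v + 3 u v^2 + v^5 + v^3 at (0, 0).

The Hessian of f at 0 is [[0, 0], [0, 0]] with rank 0, so corank 2. A Groebner basis of the Jacobian ideal J(f) in C{u,v} is {v^4, u^2 + 2*u*v + v^2}; counting standard monomials gives mu = 8. Corank 2; j^3 = (u + v)^3 is a perfect cube, so E-series; the 5-jet and mu = 8 give E_8.

Type E_{8}, Milnor number mu = 8.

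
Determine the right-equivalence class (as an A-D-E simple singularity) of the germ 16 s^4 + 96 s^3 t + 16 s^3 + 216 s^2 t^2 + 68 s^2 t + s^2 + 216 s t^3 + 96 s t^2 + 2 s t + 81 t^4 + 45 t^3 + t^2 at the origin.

A_2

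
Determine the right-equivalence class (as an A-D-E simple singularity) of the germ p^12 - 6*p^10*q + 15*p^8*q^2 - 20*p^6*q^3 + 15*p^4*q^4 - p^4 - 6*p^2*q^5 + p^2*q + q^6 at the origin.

The Hessian of f at 0 is [[0, 0], [0, 0]] with rank 0, so corank 2. A Groebner basis of the Jacobian ideal J(f) in C{p,q} is {p^2/6 + q^5, p^3, p*q}; counting standard monomials gives mu = 7. Corank 2; j^3 = p^2*q has shape L^2 M (L != M), so D-series; mu = 7 gives D_7.

D7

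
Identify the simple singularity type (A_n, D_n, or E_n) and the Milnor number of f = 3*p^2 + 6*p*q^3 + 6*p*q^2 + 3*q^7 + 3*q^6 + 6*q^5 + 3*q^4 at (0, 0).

Type A6, Milnor number mu = 6.

The Hessian of f at 0 is [[6, 0], [0, 0]] with rank 1, so corank 1. A Groebner basis of the Jacobian ideal J(f) in C{p,q} is {p^3, p^2*q - p^2/2 - p*q/2 + p/2 + q^2/2, p^2/2 + p*q^2 - p*q/2 + p/2 + q^2/2, p + q^3 + q^2}; counting standard monomials gives mu = 6. Corank 1: A-series; mu = 6 gives A_6.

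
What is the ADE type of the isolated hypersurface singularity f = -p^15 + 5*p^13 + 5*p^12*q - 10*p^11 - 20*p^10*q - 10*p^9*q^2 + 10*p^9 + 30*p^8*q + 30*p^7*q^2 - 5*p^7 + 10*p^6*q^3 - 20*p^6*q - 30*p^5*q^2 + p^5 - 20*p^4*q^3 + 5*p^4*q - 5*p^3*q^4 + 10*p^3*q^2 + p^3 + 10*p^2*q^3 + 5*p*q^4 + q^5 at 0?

E8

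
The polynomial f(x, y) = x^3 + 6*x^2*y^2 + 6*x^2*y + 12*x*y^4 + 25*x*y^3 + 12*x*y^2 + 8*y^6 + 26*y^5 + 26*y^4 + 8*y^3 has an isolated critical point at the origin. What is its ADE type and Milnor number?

Type E7, Milnor number mu = 7.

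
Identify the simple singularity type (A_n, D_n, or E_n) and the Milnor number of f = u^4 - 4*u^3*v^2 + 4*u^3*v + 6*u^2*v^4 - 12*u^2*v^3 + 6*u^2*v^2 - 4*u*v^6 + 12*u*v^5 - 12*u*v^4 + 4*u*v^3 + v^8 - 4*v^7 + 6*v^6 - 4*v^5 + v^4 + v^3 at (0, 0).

Type E_6, Milnor number mu = 6.

The Hessian of f at 0 has rank 0. Corank 2; j^3 = v^3 is a perfect cube, so E-series; the 4-jet and mu = 6 give E_6.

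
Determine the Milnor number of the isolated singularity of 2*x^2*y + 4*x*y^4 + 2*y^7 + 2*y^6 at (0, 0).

The Hessian of f at 0 has rank 0. Corank 2; j^3 = 2*x^2*y has shape L^2 M (L != M), so D-series; mu = 7 gives D_7.

7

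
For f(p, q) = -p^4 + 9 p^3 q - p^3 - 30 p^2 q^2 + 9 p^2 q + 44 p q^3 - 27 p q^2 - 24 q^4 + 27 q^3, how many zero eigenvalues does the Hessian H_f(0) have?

2

Hessian at 0 has rank 0.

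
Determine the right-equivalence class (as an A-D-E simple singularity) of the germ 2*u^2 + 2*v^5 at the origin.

The Hessian of f at 0 has rank 1. Corank 1: A-series; mu = 4 gives A_4.

A4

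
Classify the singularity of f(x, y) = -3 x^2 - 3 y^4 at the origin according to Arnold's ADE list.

A_3

The Hessian of f at 0 has rank 1. Corank 1: A-series; mu = 3 gives A_3.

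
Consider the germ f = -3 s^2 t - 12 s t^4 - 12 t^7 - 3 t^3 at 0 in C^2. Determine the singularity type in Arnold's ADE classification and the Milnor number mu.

Type D_4, Milnor number mu = 4.

The Hessian of f at 0 has rank 0. Corank 2; j^3 = -3*t*(s^2 + t^2) splits into three distinct lines over C (the quadratic factor has nonzero discriminant), so D_4.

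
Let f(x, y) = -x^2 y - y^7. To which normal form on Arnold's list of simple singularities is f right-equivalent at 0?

D8

The Hessian of f at 0 has rank 0. Corank 2; j^3 = -x^2*y has shape L^2 M (L != M), so D-series; mu = 8 gives D_8.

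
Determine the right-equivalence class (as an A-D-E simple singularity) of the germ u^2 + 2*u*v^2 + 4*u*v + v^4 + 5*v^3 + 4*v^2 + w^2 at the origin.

A_2

The Hessian of f at 0 is [[2, 4, 0], [4, 8, 0], [0, 0, 2]] with rank 2, so corank 1. A Groebner basis of the Jacobian ideal J(f) in C{u,v,w} is {v^2, u + 2*v, w}; counting standard monomials gives mu = 2. Corank 1: A-series; mu = 2 gives A_2.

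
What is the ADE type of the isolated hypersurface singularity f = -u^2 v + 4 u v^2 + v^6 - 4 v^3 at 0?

The Hessian of f at 0 has rank 0. Corank 2; j^3 = -v*(u - 2*v)^2 has shape L^2 M (L != M), so D-series; mu = 7 gives D_7.

D_{7}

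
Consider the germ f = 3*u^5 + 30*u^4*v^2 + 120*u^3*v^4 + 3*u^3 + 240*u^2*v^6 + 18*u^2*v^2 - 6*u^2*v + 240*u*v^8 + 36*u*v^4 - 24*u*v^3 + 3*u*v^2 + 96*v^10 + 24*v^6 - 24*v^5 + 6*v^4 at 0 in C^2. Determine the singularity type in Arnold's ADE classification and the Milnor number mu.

The Hessian of f at 0 has rank 0. Corank 2; j^3 = 3*u*(u - v)^2 has shape L^2 M (L != M), so D-series; mu = 6 gives D_6.

Type D_{6}, Milnor number mu = 6.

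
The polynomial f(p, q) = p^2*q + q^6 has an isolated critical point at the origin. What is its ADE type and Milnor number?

The Hessian of f at 0 is [[0, 0], [0, 0]] with rank 0, so corank 2. A Groebner basis of the Jacobian ideal J(f) in C{p,q} is {p^2/6 + q^5, p^3, p*q}; counting standard monomials gives mu = 7. Corank 2; j^3 = p^2*q has shape L^2 M (L != M), so D-series; mu = 7 gives D_7.

Type D_{7}, Milnor number mu = 7.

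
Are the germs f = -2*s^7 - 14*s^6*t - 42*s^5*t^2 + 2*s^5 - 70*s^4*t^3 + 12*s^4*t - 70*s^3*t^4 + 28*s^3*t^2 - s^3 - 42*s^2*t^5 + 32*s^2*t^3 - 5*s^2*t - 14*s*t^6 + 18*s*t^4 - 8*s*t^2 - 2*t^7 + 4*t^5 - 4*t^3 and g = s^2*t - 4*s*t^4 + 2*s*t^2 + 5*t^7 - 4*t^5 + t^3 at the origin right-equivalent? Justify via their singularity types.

The Hessian of f at 0 has rank 0. Corank 2; j^3 = -(s + t)*(s + 2*t)^2 has shape L^2 M (L != M), so D-series; mu = 8 gives D_8. The Hessian of g at 0 has rank 0. Corank 2; j^3 = t*(s + t)^2 has shape L^2 M (L != M), so D-series; mu = 8 gives D_8. Both have type D_8, hence right-equivalent.

Yes.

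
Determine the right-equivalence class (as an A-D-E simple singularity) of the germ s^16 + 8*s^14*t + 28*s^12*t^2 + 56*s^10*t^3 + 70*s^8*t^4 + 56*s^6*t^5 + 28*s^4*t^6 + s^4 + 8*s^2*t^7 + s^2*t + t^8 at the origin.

The Hessian of f at 0 is [[0, 0], [0, 0]] with rank 0, so corank 2. A Groebner basis of the Jacobian ideal J(f) in C{s,t} is {s^2/8 + t^7, s^3, s*t}; counting standard monomials gives mu = 9. Corank 2; j^3 = s^2*t has shape L^2 M (L != M), so D-series; mu = 9 gives D_9.

D_{9}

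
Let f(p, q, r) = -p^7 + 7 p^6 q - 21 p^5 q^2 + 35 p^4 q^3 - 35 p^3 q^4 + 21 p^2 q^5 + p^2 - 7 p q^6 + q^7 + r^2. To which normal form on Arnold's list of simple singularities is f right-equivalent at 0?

The Hessian of f at 0 is [[2, 0, 0], [0, 0, 0], [0, 0, 2]] with rank 2, so corank 1. A Groebner basis of the Jacobian ideal J(f) in C{p,q,r} is {q^6, p, r}; counting standard monomials gives mu = 6. Corank 1: A-series; mu = 6 gives A_6.

A_{6}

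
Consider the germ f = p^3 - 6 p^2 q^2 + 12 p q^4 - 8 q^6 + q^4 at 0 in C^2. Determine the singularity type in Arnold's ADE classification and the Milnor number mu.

Type E_{6}, Milnor number mu = 6.

The Hessian of f at 0 has rank 0. Corank 2; j^3 = p^3 is a perfect cube, so E-series; the 4-jet and mu = 6 give E_6.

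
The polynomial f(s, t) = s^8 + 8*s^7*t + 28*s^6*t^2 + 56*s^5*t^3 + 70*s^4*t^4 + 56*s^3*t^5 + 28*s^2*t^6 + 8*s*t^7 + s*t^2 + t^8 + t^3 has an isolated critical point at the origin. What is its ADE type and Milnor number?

Type D9, Milnor number mu = 9.

The Hessian of f at 0 has rank 0. Corank 2; j^3 = t^2*(s + t) has shape L^2 M (L != M), so D-series; mu = 9 gives D_9.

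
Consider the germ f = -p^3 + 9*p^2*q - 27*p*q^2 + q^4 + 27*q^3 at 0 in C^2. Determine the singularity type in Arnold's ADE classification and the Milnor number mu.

Type E_6, Milnor number mu = 6.

The Hessian of f at 0 has rank 0. Corank 2; j^3 = -(p - 3*q)^3 is a perfect cube, so E-series; the 4-jet and mu = 6 give E_6.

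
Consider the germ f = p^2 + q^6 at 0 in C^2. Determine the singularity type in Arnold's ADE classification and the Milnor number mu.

Type A_{5}, Milnor number mu = 5.

The Hessian of f at 0 has rank 1. Corank 1: A-series; mu = 5 gives A_5.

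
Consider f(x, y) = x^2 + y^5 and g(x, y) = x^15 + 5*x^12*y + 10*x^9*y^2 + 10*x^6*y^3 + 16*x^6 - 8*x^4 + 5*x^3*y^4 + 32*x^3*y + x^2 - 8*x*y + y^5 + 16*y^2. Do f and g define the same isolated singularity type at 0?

Yes.

The Hessian of f at 0 has rank 1. Corank 1: A-series; mu = 4 gives A_4. The Hessian of g at 0 has rank 1. Corank 1: A-series; mu = 4 gives A_4. Both have type A_4, hence right-equivalent.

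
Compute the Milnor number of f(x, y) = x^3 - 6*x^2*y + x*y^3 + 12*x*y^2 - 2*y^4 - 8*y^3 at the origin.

The Hessian of f at 0 has rank 0. Corank 2; j^3 = (x - 2*y)^3 is a perfect cube, so E-series; the 4-jet and mu = 7 give E_7.

7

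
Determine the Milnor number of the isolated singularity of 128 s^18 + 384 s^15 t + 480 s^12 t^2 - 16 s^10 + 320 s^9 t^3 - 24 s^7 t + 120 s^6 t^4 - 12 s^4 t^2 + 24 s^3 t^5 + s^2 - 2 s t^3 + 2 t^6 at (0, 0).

5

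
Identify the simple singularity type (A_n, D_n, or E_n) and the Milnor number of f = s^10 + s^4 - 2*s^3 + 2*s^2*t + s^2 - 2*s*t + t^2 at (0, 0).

Type A9, Milnor number mu = 9.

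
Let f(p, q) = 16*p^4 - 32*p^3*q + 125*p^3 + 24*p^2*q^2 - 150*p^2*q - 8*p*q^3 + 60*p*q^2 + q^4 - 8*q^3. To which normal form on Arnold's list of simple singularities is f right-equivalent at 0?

E_6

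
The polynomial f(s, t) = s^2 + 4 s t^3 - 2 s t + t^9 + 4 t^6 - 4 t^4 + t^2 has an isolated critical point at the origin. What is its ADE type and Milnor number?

Type A8, Milnor number mu = 8.

The Hessian of f at 0 has rank 1. Corank 1: A-series; mu = 8 gives A_8.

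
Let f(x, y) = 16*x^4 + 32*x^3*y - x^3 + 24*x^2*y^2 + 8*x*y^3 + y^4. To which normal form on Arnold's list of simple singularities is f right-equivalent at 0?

E6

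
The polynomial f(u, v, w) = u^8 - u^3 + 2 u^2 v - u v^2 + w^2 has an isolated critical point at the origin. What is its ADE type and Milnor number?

Type D_{9}, Milnor number mu = 9.

The Hessian of f at 0 has rank 1. Corank 2; j^3 = -u*(u - v)^2 has shape L^2 M (L != M), so D-series; mu = 9 gives D_9.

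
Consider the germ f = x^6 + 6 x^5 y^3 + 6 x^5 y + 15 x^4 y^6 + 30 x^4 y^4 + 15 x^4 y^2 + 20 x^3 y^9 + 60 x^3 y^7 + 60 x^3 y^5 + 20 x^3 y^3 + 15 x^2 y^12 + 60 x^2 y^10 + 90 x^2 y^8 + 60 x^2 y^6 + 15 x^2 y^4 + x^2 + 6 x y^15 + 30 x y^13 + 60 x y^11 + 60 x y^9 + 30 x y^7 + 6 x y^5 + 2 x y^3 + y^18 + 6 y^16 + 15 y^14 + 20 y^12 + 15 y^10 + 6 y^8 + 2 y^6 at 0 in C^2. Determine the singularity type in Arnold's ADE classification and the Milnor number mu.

The Hessian of f at 0 has rank 1. Corank 1: A-series; mu = 5 gives A_5.

Type A_5, Milnor number mu = 5.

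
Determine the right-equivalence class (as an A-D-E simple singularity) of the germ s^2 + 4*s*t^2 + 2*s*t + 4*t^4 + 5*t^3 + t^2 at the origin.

A_{2}

The Hessian of f at 0 is [[2, 2], [2, 2]] with rank 1, so corank 1. A Groebner basis of the Jacobian ideal J(f) in C{s,t} is {t^2, s + t}; counting standard monomials gives mu = 2. Corank 1: A-series; mu = 2 gives A_2.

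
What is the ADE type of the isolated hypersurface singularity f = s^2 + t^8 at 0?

A_{7}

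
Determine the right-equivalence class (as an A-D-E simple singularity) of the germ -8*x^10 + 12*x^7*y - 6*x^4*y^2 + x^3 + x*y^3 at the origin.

E_7

The Hessian of f at 0 has rank 0. Corank 2; j^3 = x^3 is a perfect cube, so E-series; the 4-jet and mu = 7 give E_7.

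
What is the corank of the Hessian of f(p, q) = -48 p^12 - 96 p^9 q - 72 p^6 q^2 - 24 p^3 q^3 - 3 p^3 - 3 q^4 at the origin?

The Hessian at 0 is [[0, 0], [0, 0]] of rank 0; hence corank 2.

2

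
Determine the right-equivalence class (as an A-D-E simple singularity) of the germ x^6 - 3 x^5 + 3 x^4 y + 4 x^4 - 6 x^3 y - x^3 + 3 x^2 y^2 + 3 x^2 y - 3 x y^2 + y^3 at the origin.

E_{6}

The Hessian of f at 0 is [[0, 0], [0, 0]] with rank 0, so corank 2. A Groebner basis of the Jacobian ideal J(f) in C{x,y} is {x^3, x^2*y + x^2/2 - x*y + y^2/2, x^2 + x*y^2 - 2*x*y + y^2, 3*x^2/2 - 3*x*y + y^3 + 3*y^2/2}; counting standard monomials gives mu = 6. Corank 2; j^3 = -(x - y)^3 is a perfect cube, so E-series; the 4-jet and mu = 6 give E_6.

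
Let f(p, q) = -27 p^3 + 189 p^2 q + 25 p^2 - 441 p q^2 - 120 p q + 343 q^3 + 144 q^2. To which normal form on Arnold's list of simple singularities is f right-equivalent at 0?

A_2

The Hessian of f at 0 has rank 1. Corank 1: A-series; mu = 2 gives A_2.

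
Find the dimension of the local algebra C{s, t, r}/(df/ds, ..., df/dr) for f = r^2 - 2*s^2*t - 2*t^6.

The Hessian of f at 0 has rank 1. Corank 2; j^3 = -2*s^2*t has shape L^2 M (L != M), so D-series; mu = 7 gives D_7.

7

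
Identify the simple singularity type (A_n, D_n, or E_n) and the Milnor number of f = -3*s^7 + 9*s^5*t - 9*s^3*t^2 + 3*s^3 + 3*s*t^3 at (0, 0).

The Hessian of f at 0 has rank 0. Corank 2; j^3 = 3*s^3 is a perfect cube, so E-series; the 4-jet and mu = 7 give E_7.

Type E7, Milnor number mu = 7.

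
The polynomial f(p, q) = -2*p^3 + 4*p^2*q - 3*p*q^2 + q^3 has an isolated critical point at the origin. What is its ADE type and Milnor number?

Type D_{4}, Milnor number mu = 4.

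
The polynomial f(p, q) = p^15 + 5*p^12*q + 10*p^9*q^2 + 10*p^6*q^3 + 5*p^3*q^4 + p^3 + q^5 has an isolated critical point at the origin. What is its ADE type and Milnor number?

The Hessian of f at 0 has rank 0. Corank 2; j^3 = p^3 is a perfect cube, so E-series; the 5-jet and mu = 8 give E_8.

Type E_{8}, Milnor number mu = 8.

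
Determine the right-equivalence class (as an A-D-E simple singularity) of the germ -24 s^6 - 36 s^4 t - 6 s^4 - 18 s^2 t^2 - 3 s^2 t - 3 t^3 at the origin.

D_{4}

The Hessian of f at 0 has rank 0. Corank 2; j^3 = -3*t*(s^2 + t^2) splits into three distinct lines over C (the quadratic factor has nonzero discriminant), so D_4.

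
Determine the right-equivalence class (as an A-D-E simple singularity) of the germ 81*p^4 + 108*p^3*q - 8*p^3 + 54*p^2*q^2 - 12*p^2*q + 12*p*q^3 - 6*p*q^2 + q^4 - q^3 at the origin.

The Hessian of f at 0 is [[0, 0], [0, 0]] with rank 0, so corank 2. A Groebner basis of the Jacobian ideal J(f) in C{p,q} is {q^4, p*q^2 + 4*q^3/9, p^2 + p*q + q^2/4}; counting standard monomials gives mu = 6. Corank 2; j^3 = -(2*p + q)^3 is a perfect cube, so E-series; the 4-jet and mu = 6 give E_6.

E6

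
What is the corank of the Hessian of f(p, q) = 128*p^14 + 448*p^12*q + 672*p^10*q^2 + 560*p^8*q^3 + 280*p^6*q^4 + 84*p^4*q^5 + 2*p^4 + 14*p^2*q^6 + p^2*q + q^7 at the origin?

2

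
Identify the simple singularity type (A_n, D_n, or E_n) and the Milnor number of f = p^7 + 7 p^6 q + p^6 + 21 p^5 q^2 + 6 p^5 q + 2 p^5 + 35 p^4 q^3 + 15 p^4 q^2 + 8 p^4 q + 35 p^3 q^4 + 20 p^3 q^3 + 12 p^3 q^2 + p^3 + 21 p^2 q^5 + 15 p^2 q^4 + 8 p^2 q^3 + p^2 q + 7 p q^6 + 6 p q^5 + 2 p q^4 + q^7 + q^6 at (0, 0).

Type D_7, Milnor number mu = 7.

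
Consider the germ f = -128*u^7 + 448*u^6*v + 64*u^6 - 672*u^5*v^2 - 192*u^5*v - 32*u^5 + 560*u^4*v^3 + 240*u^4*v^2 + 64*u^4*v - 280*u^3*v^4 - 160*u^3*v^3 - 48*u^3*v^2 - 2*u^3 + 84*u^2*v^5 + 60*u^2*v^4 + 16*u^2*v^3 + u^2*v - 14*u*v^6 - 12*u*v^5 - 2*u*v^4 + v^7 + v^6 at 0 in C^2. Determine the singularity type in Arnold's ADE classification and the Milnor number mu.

The Hessian of f at 0 has rank 0. Corank 2; j^3 = -u^2*(2*u - v) has shape L^2 M (L != M), so D-series; mu = 7 gives D_7.

Type D_7, Milnor number mu = 7.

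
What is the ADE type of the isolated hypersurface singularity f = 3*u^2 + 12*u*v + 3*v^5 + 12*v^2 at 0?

A_4

The Hessian of f at 0 has rank 1. Corank 1: A-series; mu = 4 gives A_4.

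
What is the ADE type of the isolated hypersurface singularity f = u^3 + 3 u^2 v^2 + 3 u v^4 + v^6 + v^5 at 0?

The Hessian of f at 0 has rank 0. Corank 2; j^3 = u^3 is a perfect cube, so E-series; the 5-jet and mu = 8 give E_8.

E_8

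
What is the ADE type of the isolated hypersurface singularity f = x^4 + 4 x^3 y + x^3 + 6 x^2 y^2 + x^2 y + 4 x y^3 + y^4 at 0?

The Hessian of f at 0 has rank 0. Corank 2; j^3 = x^2*(x + y) has shape L^2 M (L != M), so D-series; mu = 5 gives D_5.

D_{5}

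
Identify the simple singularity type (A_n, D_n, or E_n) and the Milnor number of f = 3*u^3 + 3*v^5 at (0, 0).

Type E8, Milnor number mu = 8.

The Hessian of f at 0 has rank 0. Corank 2; j^3 = 3*u^3 is a perfect cube, so E-series; the 5-jet and mu = 8 give E_8.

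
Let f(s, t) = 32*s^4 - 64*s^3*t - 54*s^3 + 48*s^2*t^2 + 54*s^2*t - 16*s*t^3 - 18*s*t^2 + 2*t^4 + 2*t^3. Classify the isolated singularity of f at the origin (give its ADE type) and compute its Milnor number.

Type E_6, Milnor number mu = 6.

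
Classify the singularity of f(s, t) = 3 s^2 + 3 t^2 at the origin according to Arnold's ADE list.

The Hessian of f at 0 is [[6, 0], [0, 6]] with rank 2, so corank 0. A Groebner basis of the Jacobian ideal J(f) in C{s,t} is {s, t}; counting standard monomials gives mu = 1. Corank 0: nondegenerate Morse point, so A_1.

A_1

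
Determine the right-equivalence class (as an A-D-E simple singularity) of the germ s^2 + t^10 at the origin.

The Hessian of f at 0 has rank 1. Corank 1: A-series; mu = 9 gives A_9.

A_{9}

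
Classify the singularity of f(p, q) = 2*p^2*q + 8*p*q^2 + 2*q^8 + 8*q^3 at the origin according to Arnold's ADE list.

The Hessian of f at 0 has rank 0. Corank 2; j^3 = 2*q*(p + 2*q)^2 has shape L^2 M (L != M), so D-series; mu = 9 gives D_9.

D9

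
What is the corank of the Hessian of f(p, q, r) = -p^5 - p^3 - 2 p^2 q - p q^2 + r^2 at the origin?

2

The Hessian at 0 is [[0, 0, 0], [0, 0, 0], [0, 0, 2]] of rank 1; hence corank 2.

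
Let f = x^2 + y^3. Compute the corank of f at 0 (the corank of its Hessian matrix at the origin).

1

The Hessian at 0 is [[2, 0], [0, 0]] of rank 1; hence corank 1.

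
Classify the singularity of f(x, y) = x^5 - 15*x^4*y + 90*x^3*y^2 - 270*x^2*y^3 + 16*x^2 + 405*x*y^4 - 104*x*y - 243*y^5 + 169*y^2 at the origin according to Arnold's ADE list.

A_4

The Hessian of f at 0 has rank 1. Corank 1: A-series; mu = 4 gives A_4.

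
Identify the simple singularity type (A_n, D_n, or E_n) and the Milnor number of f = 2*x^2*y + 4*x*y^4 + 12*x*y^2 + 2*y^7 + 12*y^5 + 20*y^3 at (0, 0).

Type D_{4}, Milnor number mu = 4.

The Hessian of f at 0 has rank 0. Corank 2; j^3 = 2*y*(x^2 + 6*x*y + 10*y^2) splits into three distinct lines over C (the quadratic factor has nonzero discriminant), so D_4.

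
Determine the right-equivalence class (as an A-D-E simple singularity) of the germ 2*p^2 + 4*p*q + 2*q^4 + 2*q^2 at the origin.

The Hessian of f at 0 has rank 1. Corank 1: A-series; mu = 3 gives A_3.

A_{3}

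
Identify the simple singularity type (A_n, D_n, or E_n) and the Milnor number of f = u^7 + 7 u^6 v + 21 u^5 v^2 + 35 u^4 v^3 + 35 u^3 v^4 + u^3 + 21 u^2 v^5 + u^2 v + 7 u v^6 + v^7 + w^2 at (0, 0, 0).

The Hessian of f at 0 has rank 1. Corank 2; j^3 = u^2*(u + v) has shape L^2 M (L != M), so D-series; mu = 8 gives D_8.

Type D8, Milnor number mu = 8.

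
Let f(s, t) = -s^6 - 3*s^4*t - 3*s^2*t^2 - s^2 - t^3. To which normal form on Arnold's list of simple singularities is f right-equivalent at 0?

A_{2}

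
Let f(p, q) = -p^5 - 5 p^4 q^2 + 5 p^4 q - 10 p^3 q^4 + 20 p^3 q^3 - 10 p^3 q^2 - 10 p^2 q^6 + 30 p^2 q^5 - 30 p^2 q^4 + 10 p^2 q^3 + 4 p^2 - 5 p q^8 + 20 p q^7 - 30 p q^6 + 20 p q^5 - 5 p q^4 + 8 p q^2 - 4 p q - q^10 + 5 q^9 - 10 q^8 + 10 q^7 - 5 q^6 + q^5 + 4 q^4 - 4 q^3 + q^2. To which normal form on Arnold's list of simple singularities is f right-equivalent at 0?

A_4

The Hessian of f at 0 is [[8, -4], [-4, 2]] with rank 1, so corank 1. A Groebner basis of the Jacobian ideal J(f) in C{p,q} is {p^2 - p*q - p/4 + q/8, p + q^2 - q/2}; counting standard monomials gives mu = 4. Corank 1: A-series; mu = 4 gives A_4.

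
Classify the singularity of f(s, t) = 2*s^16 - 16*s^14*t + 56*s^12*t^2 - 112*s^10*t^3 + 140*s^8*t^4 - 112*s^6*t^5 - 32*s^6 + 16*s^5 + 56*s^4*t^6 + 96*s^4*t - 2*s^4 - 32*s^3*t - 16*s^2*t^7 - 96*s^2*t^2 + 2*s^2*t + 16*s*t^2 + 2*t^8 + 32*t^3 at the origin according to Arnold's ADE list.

D9

The Hessian of f at 0 is [[0, 0], [0, 0]] with rank 0, so corank 2. A Groebner basis of the Jacobian ideal J(f) in C{s,t} is {s^4 - s^3/4 - s*t/4 - t^2, 2097153*s^3/256 - 2048*s^2 + s*t^3 + 3*s*t^2/8 - 524287*s*t/64 + 3*t^3/4 + t^2/16, -8388611*s^3/1024 + 2048*s^2 - 7*s*t^2/32 + 8388597*s*t/1024 + t^4 - 3*t^3/8 - 11*t^2/256, s^2*t - s*t/4 - t^2}; counting standard monomials gives mu = 9. Corank 2; j^3 = 2*t*(s + 4*t)^2 has shape L^2 M (L != M), so D-series; mu = 9 gives D_9.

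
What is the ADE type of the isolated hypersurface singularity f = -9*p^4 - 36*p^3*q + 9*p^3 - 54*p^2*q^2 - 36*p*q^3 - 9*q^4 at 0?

E6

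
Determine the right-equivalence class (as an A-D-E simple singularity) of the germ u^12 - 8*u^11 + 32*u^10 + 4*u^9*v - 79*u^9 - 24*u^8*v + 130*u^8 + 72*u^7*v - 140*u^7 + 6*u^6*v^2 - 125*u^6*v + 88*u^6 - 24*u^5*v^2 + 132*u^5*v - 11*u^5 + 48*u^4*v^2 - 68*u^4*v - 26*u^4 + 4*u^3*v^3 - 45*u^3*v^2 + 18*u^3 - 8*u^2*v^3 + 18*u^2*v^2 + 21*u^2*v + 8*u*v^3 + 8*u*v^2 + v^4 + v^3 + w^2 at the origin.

The Hessian of f at 0 is [[0, 0, 0], [0, 0, 0], [0, 0, 2]] with rank 1, so corank 2. A Groebner basis of the Jacobian ideal J(f) in C{u,v,w} is {u*v^2 + 27*u*v/14 + 9*v^2/14, -81*u*v/14 + v^3 - 27*v^2/14, u^2 + 16*u*v/21 + v^2/7, w}; counting standard monomials gives mu = 5. Corank 2; j^3 = (2*u + v)*(3*u + v)^2 has shape L^2 M (L != M), so D-series; mu = 5 gives D_5.

D_{5}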